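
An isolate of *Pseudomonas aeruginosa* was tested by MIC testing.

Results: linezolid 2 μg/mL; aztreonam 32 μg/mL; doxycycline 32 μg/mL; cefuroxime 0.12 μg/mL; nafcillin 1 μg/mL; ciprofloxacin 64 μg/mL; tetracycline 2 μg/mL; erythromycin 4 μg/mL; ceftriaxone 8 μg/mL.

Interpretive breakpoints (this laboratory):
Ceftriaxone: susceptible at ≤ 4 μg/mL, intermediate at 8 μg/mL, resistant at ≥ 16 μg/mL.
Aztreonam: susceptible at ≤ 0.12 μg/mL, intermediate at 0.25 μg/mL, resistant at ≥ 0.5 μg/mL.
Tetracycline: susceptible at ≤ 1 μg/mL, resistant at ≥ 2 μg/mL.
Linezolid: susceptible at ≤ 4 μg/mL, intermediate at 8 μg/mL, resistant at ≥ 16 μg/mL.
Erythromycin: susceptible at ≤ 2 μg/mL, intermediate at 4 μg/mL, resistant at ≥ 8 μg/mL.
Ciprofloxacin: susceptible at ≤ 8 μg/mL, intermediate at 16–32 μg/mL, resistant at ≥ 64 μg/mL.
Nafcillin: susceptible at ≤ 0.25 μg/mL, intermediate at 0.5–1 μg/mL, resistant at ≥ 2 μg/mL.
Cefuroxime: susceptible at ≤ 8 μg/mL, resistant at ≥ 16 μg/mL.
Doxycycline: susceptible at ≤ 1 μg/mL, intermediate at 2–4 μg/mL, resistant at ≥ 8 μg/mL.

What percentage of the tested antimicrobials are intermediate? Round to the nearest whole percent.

Linezolid (2 μg/mL) ≤ 4 μg/mL — susceptible
Aztreonam (32 μg/mL) ≥ 0.5 μg/mL → R
Doxycycline (32 μg/mL) ≥ 8 μg/mL ⇒ Resistant
Cefuroxime (0.12 μg/mL) ≤ 8 μg/mL → S
Nafcillin: 1 μg/mL is in 0.5–1 μg/mL ⇒ Intermediate
Ciprofloxacin (64 μg/mL) ≥ 64 μg/mL — resistant
Tetracycline 2 μg/mL: ≥ 2 μg/mL → resistant
Erythromycin 4 μg/mL: = 4 μg/mL ⇒ I
Ceftriaxone (8 μg/mL) = 8 μg/mL ⇒ intermediate
Intermediate: 3/9

33%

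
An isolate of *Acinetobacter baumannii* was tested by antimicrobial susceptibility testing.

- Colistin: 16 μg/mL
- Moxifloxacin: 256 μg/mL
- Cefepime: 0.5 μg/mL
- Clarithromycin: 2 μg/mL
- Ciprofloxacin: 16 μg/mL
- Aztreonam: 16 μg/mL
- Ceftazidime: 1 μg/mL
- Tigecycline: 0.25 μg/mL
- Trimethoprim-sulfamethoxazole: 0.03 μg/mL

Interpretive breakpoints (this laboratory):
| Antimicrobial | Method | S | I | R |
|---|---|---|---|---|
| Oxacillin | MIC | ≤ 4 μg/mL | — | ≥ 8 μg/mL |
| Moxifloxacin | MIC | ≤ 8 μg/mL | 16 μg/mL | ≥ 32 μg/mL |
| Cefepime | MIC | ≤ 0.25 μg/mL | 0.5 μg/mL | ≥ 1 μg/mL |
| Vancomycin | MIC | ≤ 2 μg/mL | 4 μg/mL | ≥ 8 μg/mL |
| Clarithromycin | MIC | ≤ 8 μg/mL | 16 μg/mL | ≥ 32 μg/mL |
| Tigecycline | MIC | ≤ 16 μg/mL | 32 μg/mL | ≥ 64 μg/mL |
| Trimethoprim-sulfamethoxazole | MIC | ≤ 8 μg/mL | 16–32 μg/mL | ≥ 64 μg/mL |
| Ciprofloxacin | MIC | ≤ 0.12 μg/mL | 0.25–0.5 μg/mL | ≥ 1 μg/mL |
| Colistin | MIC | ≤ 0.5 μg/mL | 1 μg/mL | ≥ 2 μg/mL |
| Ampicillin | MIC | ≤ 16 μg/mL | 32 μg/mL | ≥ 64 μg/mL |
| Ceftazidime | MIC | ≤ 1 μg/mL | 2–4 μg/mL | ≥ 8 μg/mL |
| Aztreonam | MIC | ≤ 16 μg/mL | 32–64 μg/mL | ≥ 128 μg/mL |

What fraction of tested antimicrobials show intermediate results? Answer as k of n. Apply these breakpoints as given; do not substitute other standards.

Colistin: 16 μg/mL is ≥ 2 μg/mL → resistant
Moxifloxacin 256 μg/mL: ≥ 32 μg/mL → resistant
Cefepime: 0.5 μg/mL is = 0.5 μg/mL → Intermediate
Clarithromycin: 2 μg/mL is ≤ 8 μg/mL → S
Ciprofloxacin (16 μg/mL) ≥ 1 μg/mL ⇒ resistant
Aztreonam 16 μg/mL: ≤ 16 μg/mL ⇒ Susceptible
Ceftazidime 1 μg/mL: ≤ 1 μg/mL → Susceptible
Tigecycline 0.25 μg/mL: ≤ 16 μg/mL — S
Trimethoprim-sulfamethoxazole (0.03 μg/mL) ≤ 8 μg/mL — S
Intermediate: 1/9

1 of 9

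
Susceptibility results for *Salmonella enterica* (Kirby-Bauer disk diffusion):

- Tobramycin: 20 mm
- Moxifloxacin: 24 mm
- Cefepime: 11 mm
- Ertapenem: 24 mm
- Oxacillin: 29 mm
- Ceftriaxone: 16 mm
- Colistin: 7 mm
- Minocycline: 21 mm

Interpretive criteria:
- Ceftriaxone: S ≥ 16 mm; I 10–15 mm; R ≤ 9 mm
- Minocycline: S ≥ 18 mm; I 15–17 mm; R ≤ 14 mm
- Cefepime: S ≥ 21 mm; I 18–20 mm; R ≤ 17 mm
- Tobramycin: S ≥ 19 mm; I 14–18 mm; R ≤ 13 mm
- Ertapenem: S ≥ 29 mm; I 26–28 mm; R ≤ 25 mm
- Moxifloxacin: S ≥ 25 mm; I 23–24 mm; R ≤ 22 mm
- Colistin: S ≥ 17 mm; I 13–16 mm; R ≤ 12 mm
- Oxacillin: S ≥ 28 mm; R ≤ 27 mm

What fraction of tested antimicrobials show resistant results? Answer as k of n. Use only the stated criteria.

Tobramycin (20 mm) ≥ 19 mm — susceptible
Moxifloxacin (24 mm) in 23–24 mm → Intermediate
Cefepime: 11 mm is ≤ 17 mm ⇒ Resistant
Ertapenem 24 mm: ≤ 25 mm ⇒ Resistant
Oxacillin (29 mm) ≥ 28 mm → Susceptible
Ceftriaxone (16 mm) ≥ 16 mm → susceptible
Colistin (7 mm) ≤ 12 mm — R
Minocycline (21 mm) ≥ 18 mm ⇒ susceptible
Resistant: 3/8

3 of 8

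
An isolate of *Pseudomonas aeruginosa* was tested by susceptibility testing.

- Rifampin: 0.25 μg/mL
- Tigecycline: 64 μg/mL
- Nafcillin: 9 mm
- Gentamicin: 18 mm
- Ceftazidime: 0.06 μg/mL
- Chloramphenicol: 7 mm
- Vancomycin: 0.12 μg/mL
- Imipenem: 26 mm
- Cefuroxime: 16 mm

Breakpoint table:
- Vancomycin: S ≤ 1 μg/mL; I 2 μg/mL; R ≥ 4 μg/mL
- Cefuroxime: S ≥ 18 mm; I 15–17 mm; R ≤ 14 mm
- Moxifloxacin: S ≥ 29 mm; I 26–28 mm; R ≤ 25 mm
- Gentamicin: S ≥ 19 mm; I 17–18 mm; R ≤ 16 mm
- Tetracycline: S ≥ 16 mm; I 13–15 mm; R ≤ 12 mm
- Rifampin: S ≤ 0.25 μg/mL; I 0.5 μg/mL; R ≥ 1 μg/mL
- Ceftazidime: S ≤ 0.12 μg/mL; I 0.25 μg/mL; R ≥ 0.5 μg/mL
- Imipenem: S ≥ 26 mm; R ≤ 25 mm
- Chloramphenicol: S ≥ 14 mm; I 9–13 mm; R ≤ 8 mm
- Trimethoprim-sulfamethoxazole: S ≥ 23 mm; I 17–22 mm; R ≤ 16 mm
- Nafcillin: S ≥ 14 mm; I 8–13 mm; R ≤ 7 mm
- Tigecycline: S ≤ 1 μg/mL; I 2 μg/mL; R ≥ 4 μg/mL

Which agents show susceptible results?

Rifampin: 0.25 μg/mL is ≤ 0.25 μg/mL ⇒ susceptible
Tigecycline: 64 μg/mL is ≥ 4 μg/mL → R
Nafcillin: 9 mm is in 8–13 mm → intermediate
Gentamicin: 18 mm is in 17–18 mm ⇒ intermediate
Ceftazidime (0.06 μg/mL) ≤ 0.12 μg/mL → S
Chloramphenicol 7 mm: ≤ 8 mm ⇒ R
Vancomycin 0.12 μg/mL: ≤ 1 μg/mL — Susceptible
Imipenem (26 mm) ≥ 26 mm — susceptible
Cefuroxime (16 mm) in 15–17 mm ⇒ I

rifampin, ceftazidime, vancomycin, imipenem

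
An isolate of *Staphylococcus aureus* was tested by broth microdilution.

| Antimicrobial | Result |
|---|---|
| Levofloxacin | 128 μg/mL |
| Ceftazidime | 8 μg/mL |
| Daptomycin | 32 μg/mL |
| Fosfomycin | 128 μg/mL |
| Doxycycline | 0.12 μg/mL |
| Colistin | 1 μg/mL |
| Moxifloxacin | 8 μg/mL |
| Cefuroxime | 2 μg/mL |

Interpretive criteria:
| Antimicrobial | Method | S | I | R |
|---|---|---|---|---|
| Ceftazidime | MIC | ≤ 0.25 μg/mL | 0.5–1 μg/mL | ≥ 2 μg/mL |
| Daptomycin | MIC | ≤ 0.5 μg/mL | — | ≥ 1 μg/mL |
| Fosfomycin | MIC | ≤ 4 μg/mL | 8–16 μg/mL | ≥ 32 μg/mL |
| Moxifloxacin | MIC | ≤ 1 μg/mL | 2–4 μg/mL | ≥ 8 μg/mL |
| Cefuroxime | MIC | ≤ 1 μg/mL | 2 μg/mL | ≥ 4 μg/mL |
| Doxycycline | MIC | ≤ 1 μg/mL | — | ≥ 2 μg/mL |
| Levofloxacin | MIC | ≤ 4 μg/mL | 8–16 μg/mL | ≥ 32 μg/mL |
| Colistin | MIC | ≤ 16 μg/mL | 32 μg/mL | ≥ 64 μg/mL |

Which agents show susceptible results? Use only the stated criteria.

Levofloxacin: 128 μg/mL is ≥ 32 μg/mL ⇒ resistant
Ceftazidime (8 μg/mL) ≥ 2 μg/mL ⇒ resistant
Daptomycin 32 μg/mL: ≥ 1 μg/mL → Resistant
Fosfomycin (128 μg/mL) ≥ 32 μg/mL ⇒ Resistant
Doxycycline: 0.12 μg/mL is ≤ 1 μg/mL — Susceptible
Colistin (1 μg/mL) ≤ 16 μg/mL ⇒ S
Moxifloxacin 8 μg/mL: ≥ 8 μg/mL — Resistant
Cefuroxime: 2 μg/mL is = 2 μg/mL ⇒ I

doxycycline, colistin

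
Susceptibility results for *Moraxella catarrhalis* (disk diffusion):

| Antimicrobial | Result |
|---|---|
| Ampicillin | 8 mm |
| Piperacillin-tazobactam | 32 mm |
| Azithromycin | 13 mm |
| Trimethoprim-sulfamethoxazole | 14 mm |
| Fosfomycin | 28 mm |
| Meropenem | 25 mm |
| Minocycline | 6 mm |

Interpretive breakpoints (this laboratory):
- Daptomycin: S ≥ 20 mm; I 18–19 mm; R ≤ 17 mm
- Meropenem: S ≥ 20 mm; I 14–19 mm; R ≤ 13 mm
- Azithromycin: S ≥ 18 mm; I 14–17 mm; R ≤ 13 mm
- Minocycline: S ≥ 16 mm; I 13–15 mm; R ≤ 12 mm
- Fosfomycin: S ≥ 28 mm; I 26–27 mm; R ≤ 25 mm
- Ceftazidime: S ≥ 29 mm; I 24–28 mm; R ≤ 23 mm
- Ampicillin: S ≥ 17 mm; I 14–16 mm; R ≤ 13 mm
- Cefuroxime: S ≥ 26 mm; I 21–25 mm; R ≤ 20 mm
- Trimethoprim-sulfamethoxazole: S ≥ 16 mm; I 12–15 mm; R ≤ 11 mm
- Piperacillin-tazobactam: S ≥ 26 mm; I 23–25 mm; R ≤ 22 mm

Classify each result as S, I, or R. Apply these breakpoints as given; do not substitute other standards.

R, S, R, I, S, S, R

Ampicillin 8 mm: ≤ 13 mm — resistant
Piperacillin-tazobactam: 32 mm is ≥ 26 mm — S
Azithromycin: 13 mm is ≤ 13 mm → R
Trimethoprim-sulfamethoxazole (14 mm) in 12–15 mm ⇒ intermediate
Fosfomycin (28 mm) ≥ 28 mm → S
Meropenem 25 mm: ≥ 20 mm ⇒ Susceptible
Minocycline (6 mm) ≤ 12 mm → R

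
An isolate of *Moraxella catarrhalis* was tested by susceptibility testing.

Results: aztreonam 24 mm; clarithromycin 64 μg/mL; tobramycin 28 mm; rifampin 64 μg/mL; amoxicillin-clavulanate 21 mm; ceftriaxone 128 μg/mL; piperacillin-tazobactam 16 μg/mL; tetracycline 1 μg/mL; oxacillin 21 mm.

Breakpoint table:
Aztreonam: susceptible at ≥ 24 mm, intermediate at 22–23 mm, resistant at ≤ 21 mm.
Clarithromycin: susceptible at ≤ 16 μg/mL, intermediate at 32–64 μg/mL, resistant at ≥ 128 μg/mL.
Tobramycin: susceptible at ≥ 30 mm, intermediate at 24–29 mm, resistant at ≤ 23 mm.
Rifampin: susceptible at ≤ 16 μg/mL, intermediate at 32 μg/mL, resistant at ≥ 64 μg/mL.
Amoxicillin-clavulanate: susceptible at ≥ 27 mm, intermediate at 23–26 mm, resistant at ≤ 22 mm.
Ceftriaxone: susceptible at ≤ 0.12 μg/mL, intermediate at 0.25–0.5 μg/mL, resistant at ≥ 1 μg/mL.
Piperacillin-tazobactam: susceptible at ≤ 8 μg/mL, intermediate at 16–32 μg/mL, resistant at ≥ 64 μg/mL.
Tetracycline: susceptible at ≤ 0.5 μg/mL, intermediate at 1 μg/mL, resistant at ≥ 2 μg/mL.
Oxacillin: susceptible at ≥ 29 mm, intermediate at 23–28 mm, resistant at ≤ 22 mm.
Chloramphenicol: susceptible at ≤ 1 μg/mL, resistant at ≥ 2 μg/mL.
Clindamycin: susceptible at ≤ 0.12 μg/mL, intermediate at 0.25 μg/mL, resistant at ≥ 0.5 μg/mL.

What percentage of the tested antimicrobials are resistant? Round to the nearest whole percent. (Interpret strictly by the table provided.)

Aztreonam: 24 mm is ≥ 24 mm → S
Clarithromycin: 64 μg/mL is in 32–64 μg/mL — Intermediate
Tobramycin: 28 mm is in 24–29 mm ⇒ Intermediate
Rifampin 64 μg/mL: ≥ 64 μg/mL → R
Amoxicillin-clavulanate: 21 mm is ≤ 22 mm → resistant
Ceftriaxone: 128 μg/mL is ≥ 1 μg/mL — resistant
Piperacillin-tazobactam (16 μg/mL) in 16–32 μg/mL — intermediate
Tetracycline (1 μg/mL) = 1 μg/mL → Intermediate
Oxacillin: 21 mm is ≤ 22 mm → Resistant
Resistant: 4/9

44%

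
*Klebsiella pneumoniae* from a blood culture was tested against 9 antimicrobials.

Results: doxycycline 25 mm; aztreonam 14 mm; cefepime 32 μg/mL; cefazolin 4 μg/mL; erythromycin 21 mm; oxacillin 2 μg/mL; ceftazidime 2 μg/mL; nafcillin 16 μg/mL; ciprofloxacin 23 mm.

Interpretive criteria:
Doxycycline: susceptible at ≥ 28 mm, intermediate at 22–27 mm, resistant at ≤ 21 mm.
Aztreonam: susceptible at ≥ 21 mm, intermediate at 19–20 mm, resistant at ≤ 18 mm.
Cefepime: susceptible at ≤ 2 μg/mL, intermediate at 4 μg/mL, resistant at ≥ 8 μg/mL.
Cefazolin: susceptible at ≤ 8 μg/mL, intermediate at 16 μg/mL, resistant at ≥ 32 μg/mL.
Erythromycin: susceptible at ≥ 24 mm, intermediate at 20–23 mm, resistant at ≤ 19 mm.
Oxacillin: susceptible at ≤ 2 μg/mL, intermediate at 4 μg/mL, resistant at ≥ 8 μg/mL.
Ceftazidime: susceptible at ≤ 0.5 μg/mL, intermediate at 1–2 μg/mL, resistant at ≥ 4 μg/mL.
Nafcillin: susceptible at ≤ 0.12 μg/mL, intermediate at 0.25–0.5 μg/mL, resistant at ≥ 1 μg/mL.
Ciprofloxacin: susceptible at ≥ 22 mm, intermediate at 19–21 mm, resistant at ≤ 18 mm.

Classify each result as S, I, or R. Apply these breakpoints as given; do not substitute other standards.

Doxycycline (25 mm) in 22–27 mm → intermediate
Aztreonam (14 mm) ≤ 18 mm — Resistant
Cefepime (32 μg/mL) ≥ 8 μg/mL → resistant
Cefazolin 4 μg/mL: ≤ 8 μg/mL ⇒ S
Erythromycin 21 mm: in 20–23 mm — Intermediate
Oxacillin 2 μg/mL: ≤ 2 μg/mL ⇒ Susceptible
Ceftazidime: 2 μg/mL is in 1–2 μg/mL → intermediate
Nafcillin (16 μg/mL) ≥ 1 μg/mL ⇒ resistant
Ciprofloxacin: 23 mm is ≥ 22 mm — susceptible

I, R, R, S, I, S, I, R, S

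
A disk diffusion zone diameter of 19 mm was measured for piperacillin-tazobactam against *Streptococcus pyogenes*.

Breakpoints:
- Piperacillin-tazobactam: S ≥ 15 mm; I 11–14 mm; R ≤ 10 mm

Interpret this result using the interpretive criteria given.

S

Piperacillin-tazobactam: 19 mm is ≥ 15 mm — S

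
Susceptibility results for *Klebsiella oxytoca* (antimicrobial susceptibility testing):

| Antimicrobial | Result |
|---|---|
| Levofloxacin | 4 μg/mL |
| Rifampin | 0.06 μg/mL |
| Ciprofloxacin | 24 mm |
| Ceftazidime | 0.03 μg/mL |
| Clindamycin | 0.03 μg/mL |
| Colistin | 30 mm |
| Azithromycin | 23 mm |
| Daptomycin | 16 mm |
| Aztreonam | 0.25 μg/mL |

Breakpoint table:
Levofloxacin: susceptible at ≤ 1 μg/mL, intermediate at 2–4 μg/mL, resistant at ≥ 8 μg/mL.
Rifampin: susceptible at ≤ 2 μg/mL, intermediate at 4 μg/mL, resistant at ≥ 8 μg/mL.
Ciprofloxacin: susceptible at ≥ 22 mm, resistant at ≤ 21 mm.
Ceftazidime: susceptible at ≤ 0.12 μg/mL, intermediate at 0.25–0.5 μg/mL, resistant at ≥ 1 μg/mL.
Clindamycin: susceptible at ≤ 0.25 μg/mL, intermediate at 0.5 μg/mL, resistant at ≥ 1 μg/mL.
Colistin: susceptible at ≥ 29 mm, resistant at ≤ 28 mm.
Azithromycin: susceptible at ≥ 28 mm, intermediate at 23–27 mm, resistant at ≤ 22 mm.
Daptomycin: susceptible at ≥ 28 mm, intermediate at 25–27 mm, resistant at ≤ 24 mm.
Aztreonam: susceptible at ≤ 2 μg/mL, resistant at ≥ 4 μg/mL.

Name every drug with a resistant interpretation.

daptomycin

Levofloxacin: 4 μg/mL is in 2–4 μg/mL ⇒ I
Rifampin (0.06 μg/mL) ≤ 2 μg/mL → Susceptible
Ciprofloxacin: 24 mm is ≥ 22 mm → Susceptible
Ceftazidime (0.03 μg/mL) ≤ 0.12 μg/mL ⇒ S
Clindamycin 0.03 μg/mL: ≤ 0.25 μg/mL — susceptible
Colistin 30 mm: ≥ 29 mm → susceptible
Azithromycin (23 mm) in 23–27 mm → I
Daptomycin: 16 mm is ≤ 24 mm → resistant
Aztreonam (0.25 μg/mL) ≤ 2 μg/mL — Susceptible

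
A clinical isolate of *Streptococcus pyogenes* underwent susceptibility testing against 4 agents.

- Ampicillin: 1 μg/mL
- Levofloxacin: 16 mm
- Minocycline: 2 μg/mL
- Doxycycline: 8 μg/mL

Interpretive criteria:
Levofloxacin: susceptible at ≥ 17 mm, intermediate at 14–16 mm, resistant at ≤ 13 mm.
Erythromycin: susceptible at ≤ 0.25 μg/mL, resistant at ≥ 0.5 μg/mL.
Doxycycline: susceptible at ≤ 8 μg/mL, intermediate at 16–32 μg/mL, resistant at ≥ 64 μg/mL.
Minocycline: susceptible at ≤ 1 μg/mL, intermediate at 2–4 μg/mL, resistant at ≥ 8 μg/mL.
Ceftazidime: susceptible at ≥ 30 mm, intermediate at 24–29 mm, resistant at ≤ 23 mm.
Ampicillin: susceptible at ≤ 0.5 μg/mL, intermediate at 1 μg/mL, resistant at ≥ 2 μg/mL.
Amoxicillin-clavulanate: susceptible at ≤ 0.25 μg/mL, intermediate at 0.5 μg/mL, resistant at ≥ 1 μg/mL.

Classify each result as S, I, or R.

I, I, I, S

Ampicillin 1 μg/mL: = 1 μg/mL → intermediate
Levofloxacin 16 mm: in 14–16 mm ⇒ I
Minocycline 2 μg/mL: in 2–4 μg/mL → intermediate
Doxycycline: 8 μg/mL is ≤ 8 μg/mL → S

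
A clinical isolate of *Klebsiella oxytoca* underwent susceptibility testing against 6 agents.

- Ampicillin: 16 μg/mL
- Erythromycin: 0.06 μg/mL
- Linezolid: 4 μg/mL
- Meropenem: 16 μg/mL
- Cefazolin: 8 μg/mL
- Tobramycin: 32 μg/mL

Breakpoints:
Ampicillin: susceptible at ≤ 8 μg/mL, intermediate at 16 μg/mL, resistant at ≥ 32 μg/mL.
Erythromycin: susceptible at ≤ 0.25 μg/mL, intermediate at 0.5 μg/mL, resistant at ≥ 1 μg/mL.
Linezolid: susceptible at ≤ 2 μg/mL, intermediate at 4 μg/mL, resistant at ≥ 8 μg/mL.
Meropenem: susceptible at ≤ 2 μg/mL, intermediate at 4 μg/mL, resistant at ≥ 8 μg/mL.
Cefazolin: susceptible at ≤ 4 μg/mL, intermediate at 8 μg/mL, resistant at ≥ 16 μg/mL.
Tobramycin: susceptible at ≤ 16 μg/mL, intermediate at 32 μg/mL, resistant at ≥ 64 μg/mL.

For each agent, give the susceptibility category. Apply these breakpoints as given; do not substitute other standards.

Ampicillin (16 μg/mL) = 16 μg/mL → Intermediate
Erythromycin 0.06 μg/mL: ≤ 0.25 μg/mL → S
Linezolid 4 μg/mL: = 4 μg/mL — I
Meropenem 16 μg/mL: ≥ 8 μg/mL ⇒ resistant
Cefazolin: 8 μg/mL is = 8 μg/mL ⇒ intermediate
Tobramycin: 32 μg/mL is = 32 μg/mL ⇒ Intermediate

I, S, I, R, I, I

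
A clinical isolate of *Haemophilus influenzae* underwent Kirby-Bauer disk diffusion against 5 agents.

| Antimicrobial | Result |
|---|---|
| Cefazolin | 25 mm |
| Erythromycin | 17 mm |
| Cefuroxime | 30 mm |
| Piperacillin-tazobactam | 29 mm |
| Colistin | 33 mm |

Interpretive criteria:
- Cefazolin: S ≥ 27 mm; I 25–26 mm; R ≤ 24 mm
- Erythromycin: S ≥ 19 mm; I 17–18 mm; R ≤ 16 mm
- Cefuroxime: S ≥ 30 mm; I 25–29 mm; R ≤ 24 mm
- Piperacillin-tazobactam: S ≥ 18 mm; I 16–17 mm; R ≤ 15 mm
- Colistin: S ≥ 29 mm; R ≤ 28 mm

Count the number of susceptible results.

Cefazolin 25 mm: in 25–26 mm ⇒ intermediate
Erythromycin 17 mm: in 17–18 mm — Intermediate
Cefuroxime: 30 mm is ≥ 30 mm — S
Piperacillin-tazobactam (29 mm) ≥ 18 mm ⇒ susceptible
Colistin: 33 mm is ≥ 29 mm — Susceptible
Susceptible: 3

3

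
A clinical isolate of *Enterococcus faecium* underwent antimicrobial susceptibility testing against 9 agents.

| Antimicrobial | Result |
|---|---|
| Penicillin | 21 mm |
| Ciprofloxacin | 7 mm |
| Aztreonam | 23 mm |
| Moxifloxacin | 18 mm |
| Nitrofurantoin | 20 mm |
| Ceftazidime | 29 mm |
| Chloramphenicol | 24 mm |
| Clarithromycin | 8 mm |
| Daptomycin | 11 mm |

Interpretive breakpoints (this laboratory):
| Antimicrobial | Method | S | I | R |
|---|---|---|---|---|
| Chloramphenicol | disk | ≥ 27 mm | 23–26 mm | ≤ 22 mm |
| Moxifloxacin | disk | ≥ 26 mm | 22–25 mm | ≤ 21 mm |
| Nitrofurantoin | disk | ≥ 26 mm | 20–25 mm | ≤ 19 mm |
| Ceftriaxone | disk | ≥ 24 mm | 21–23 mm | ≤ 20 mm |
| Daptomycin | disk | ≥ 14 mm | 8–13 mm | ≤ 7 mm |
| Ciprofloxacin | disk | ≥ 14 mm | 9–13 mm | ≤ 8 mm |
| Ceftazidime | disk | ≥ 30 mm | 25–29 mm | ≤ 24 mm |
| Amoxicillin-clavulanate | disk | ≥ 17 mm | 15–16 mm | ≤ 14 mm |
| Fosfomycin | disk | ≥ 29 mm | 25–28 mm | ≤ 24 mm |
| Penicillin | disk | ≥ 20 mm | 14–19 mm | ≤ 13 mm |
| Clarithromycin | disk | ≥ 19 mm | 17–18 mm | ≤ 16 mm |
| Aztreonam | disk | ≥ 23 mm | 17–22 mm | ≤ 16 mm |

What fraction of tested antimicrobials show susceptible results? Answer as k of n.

2 of 9

Penicillin 21 mm: ≥ 20 mm → S
Ciprofloxacin: 7 mm is ≤ 8 mm ⇒ resistant
Aztreonam 23 mm: ≥ 23 mm → Susceptible
Moxifloxacin 18 mm: ≤ 21 mm ⇒ Resistant
Nitrofurantoin 20 mm: in 20–25 mm → I
Ceftazidime (29 mm) in 25–29 mm ⇒ Intermediate
Chloramphenicol: 24 mm is in 23–26 mm ⇒ Intermediate
Clarithromycin: 8 mm is ≤ 16 mm → Resistant
Daptomycin: 11 mm is in 8–13 mm — I
Susceptible: 2/9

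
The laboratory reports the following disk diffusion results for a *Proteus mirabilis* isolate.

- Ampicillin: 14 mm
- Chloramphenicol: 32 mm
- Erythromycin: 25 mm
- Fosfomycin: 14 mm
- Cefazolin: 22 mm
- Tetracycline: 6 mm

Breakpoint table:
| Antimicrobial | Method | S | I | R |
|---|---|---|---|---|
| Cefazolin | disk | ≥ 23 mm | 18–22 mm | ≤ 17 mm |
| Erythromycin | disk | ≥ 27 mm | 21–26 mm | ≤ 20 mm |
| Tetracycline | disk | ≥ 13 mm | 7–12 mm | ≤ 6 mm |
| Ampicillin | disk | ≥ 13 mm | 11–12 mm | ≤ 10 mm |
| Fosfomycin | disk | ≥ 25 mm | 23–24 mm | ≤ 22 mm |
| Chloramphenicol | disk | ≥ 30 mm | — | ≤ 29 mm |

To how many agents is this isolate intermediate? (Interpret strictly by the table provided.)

2

Ampicillin: 14 mm is ≥ 13 mm → susceptible
Chloramphenicol (32 mm) ≥ 30 mm → susceptible
Erythromycin: 25 mm is in 21–26 mm — I
Fosfomycin: 14 mm is ≤ 22 mm ⇒ R
Cefazolin (22 mm) in 18–22 mm — intermediate
Tetracycline (6 mm) ≤ 6 mm ⇒ resistant
Intermediate: 2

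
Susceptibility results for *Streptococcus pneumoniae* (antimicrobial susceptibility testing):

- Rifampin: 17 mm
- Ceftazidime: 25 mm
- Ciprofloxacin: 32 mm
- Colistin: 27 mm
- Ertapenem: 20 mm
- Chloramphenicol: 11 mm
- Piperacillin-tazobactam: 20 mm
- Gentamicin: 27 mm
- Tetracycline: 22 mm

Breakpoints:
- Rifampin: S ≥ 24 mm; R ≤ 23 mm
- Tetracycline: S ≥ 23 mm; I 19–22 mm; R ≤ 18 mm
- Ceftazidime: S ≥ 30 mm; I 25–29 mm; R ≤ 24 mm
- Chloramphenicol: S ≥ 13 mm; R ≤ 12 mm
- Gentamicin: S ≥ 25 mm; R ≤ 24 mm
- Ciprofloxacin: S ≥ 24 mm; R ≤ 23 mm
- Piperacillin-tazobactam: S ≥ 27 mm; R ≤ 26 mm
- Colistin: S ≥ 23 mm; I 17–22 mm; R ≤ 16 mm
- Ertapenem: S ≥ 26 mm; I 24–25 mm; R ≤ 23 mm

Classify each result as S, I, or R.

Rifampin: 17 mm is ≤ 23 mm — resistant
Ceftazidime (25 mm) in 25–29 mm → I
Ciprofloxacin (32 mm) ≥ 24 mm ⇒ Susceptible
Colistin 27 mm: ≥ 23 mm ⇒ S
Ertapenem (20 mm) ≤ 23 mm — R
Chloramphenicol 11 mm: ≤ 12 mm → R
Piperacillin-tazobactam: 20 mm is ≤ 26 mm → Resistant
Gentamicin 27 mm: ≥ 25 mm → S
Tetracycline (22 mm) in 19–22 mm — intermediate

R, I, S, S, R, R, R, S, I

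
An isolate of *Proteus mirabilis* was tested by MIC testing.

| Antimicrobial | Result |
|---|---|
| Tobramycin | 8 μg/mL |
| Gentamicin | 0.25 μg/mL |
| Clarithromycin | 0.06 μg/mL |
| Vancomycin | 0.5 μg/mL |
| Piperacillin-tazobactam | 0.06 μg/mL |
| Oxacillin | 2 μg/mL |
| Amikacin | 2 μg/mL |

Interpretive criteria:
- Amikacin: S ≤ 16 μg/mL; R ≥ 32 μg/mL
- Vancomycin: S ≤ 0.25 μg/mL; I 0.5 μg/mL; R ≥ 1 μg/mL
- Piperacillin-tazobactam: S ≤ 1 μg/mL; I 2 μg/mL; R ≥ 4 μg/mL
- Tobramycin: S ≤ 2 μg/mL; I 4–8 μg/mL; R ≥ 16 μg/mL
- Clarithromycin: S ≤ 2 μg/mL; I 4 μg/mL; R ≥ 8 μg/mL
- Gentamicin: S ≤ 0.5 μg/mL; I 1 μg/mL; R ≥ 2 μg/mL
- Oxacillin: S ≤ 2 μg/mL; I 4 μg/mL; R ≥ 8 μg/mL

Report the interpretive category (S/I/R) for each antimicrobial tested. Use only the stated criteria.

I, S, S, I, S, S, S

Tobramycin (8 μg/mL) in 4–8 μg/mL — Intermediate
Gentamicin: 0.25 μg/mL is ≤ 0.5 μg/mL → Susceptible
Clarithromycin: 0.06 μg/mL is ≤ 2 μg/mL ⇒ S
Vancomycin 0.5 μg/mL: = 0.5 μg/mL — intermediate
Piperacillin-tazobactam 0.06 μg/mL: ≤ 1 μg/mL — Susceptible
Oxacillin (2 μg/mL) ≤ 2 μg/mL — Susceptible
Amikacin 2 μg/mL: ≤ 16 μg/mL — S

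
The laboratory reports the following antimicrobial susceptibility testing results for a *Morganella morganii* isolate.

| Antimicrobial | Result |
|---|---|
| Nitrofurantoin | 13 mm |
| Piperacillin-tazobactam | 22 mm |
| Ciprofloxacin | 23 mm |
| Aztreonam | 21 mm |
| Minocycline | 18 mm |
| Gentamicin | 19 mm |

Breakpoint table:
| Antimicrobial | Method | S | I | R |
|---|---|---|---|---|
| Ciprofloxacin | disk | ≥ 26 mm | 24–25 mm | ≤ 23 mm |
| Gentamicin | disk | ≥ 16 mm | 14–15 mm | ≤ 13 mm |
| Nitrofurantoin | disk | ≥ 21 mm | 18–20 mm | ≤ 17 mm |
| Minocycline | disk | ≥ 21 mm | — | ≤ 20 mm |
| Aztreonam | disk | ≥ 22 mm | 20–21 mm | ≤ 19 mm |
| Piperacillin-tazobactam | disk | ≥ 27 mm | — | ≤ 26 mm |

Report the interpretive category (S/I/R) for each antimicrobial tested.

Nitrofurantoin 13 mm: ≤ 17 mm — R
Piperacillin-tazobactam 22 mm: ≤ 26 mm → R
Ciprofloxacin 23 mm: ≤ 23 mm — Resistant
Aztreonam 21 mm: in 20–21 mm — Intermediate
Minocycline: 18 mm is ≤ 20 mm ⇒ R
Gentamicin 19 mm: ≥ 16 mm → S

R, R, R, I, R, S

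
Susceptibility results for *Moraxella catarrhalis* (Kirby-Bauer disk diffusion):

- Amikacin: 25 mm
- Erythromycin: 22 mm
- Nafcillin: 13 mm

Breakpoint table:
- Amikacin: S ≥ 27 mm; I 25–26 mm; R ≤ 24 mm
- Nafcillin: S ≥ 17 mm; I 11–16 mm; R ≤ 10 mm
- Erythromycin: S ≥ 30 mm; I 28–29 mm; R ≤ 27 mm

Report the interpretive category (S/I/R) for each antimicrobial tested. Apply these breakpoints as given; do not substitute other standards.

Amikacin (25 mm) in 25–26 mm → I
Erythromycin 22 mm: ≤ 27 mm ⇒ Resistant
Nafcillin: 13 mm is in 11–16 mm — intermediate

I, R, I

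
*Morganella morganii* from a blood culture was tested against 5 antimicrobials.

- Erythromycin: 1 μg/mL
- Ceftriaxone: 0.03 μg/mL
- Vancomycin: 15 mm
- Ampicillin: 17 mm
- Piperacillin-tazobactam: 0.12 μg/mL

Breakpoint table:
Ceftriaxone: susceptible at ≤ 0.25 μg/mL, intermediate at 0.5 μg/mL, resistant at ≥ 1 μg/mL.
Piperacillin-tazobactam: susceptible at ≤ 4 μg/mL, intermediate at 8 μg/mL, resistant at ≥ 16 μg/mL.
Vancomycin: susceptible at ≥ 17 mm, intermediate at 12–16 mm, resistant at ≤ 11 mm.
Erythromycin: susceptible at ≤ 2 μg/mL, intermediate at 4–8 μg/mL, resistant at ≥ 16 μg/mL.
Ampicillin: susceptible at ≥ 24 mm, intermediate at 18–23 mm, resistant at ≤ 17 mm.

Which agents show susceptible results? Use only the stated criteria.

Erythromycin (1 μg/mL) ≤ 2 μg/mL ⇒ S
Ceftriaxone: 0.03 μg/mL is ≤ 0.25 μg/mL → S
Vancomycin 15 mm: in 12–16 mm → intermediate
Ampicillin 17 mm: ≤ 17 mm — R
Piperacillin-tazobactam: 0.12 μg/mL is ≤ 4 μg/mL — Susceptible

erythromycin, ceftriaxone, piperacillin-tazobactam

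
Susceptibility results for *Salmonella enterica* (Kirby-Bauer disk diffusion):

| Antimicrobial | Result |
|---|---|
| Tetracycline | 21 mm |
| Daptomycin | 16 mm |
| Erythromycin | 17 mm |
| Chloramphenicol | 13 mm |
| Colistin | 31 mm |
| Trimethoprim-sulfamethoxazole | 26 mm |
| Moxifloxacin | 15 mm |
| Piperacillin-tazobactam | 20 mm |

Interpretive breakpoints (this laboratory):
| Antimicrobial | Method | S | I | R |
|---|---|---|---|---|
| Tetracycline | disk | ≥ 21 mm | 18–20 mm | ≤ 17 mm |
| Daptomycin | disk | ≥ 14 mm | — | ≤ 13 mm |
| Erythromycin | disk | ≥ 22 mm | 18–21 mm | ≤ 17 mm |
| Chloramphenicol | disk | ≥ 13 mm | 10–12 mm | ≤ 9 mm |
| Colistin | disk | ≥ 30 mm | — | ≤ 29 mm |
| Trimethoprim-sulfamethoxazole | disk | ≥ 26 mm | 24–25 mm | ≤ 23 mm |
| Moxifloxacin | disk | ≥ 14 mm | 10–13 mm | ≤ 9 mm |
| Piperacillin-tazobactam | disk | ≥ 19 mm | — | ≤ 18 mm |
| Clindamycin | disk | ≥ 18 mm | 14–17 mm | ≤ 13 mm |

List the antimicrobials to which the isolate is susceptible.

Tetracycline: 21 mm is ≥ 21 mm → Susceptible
Daptomycin 16 mm: ≥ 14 mm ⇒ susceptible
Erythromycin 17 mm: ≤ 17 mm — resistant
Chloramphenicol (13 mm) ≥ 13 mm → Susceptible
Colistin 31 mm: ≥ 30 mm — susceptible
Trimethoprim-sulfamethoxazole 26 mm: ≥ 26 mm ⇒ susceptible
Moxifloxacin (15 mm) ≥ 14 mm → Susceptible
Piperacillin-tazobactam 20 mm: ≥ 19 mm — S

tetracycline, daptomycin, chloramphenicol, colistin, trimethoprim-sulfamethoxazole, moxifloxacin, piperacillin-tazobactam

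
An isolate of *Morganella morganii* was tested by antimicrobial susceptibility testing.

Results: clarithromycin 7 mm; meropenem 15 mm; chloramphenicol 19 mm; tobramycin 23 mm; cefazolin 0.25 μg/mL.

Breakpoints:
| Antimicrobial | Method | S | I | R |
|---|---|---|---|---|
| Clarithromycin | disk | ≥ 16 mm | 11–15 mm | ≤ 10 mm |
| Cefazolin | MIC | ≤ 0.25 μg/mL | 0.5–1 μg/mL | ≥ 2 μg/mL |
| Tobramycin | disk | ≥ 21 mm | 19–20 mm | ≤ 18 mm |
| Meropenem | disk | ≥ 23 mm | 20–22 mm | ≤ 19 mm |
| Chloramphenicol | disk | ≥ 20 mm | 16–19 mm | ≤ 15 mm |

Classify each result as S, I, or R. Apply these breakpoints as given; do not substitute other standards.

Clarithromycin: 7 mm is ≤ 10 mm → resistant
Meropenem (15 mm) ≤ 19 mm → Resistant
Chloramphenicol (19 mm) in 16–19 mm → I
Tobramycin 23 mm: ≥ 21 mm ⇒ S
Cefazolin (0.25 μg/mL) ≤ 0.25 μg/mL — Susceptible

R, R, I, S, S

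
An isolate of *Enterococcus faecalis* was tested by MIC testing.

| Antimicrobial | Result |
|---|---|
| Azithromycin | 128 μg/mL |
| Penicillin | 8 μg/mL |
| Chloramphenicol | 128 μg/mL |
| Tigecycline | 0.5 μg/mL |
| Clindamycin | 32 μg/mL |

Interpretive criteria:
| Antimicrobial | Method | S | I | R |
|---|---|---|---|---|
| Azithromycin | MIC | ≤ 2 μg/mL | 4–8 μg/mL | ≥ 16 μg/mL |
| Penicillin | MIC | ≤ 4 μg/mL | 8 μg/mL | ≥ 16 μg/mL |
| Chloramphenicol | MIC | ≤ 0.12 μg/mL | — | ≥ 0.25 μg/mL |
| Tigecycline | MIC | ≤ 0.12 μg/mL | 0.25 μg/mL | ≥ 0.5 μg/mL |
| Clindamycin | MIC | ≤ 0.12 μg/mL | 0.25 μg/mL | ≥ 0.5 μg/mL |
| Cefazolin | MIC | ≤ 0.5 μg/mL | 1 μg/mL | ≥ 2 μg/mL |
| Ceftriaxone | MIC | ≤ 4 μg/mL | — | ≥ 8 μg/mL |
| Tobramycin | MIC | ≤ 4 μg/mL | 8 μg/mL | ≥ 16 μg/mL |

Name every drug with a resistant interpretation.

azithromycin, chloramphenicol, tigecycline, clindamycin

Azithromycin 128 μg/mL: ≥ 16 μg/mL — R
Penicillin: 8 μg/mL is = 8 μg/mL — I
Chloramphenicol (128 μg/mL) ≥ 0.25 μg/mL → resistant
Tigecycline: 0.5 μg/mL is ≥ 0.5 μg/mL → R
Clindamycin 32 μg/mL: ≥ 0.5 μg/mL ⇒ resistant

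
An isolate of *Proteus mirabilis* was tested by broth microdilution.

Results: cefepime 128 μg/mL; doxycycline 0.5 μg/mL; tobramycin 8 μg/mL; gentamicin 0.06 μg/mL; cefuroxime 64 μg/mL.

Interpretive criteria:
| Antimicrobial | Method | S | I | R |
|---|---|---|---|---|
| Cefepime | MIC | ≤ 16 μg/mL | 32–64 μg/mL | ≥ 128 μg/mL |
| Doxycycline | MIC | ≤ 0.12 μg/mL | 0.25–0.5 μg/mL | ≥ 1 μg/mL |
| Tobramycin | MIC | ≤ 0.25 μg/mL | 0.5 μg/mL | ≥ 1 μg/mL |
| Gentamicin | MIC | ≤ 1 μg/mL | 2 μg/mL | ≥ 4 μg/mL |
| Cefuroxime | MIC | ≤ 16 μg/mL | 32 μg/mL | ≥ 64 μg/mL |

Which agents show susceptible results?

gentamicin

Cefepime (128 μg/mL) ≥ 128 μg/mL → Resistant
Doxycycline (0.5 μg/mL) in 0.25–0.5 μg/mL → I
Tobramycin 8 μg/mL: ≥ 1 μg/mL ⇒ resistant
Gentamicin 0.06 μg/mL: ≤ 1 μg/mL — S
Cefuroxime 64 μg/mL: ≥ 64 μg/mL ⇒ Resistant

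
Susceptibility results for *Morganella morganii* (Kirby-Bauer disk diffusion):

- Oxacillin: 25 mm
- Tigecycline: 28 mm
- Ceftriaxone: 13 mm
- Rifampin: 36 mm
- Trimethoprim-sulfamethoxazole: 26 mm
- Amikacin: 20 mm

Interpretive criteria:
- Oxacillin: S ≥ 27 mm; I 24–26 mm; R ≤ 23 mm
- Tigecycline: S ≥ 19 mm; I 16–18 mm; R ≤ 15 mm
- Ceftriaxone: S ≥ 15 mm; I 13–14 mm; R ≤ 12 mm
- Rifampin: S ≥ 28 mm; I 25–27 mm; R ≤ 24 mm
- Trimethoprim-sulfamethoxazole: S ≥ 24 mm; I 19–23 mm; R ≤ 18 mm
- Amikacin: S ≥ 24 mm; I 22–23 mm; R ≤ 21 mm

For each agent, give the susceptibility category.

I, S, I, S, S, R

Oxacillin 25 mm: in 24–26 mm → Intermediate
Tigecycline (28 mm) ≥ 19 mm — Susceptible
Ceftriaxone 13 mm: in 13–14 mm ⇒ intermediate
Rifampin (36 mm) ≥ 28 mm → S
Trimethoprim-sulfamethoxazole 26 mm: ≥ 24 mm ⇒ susceptible
Amikacin 20 mm: ≤ 21 mm — R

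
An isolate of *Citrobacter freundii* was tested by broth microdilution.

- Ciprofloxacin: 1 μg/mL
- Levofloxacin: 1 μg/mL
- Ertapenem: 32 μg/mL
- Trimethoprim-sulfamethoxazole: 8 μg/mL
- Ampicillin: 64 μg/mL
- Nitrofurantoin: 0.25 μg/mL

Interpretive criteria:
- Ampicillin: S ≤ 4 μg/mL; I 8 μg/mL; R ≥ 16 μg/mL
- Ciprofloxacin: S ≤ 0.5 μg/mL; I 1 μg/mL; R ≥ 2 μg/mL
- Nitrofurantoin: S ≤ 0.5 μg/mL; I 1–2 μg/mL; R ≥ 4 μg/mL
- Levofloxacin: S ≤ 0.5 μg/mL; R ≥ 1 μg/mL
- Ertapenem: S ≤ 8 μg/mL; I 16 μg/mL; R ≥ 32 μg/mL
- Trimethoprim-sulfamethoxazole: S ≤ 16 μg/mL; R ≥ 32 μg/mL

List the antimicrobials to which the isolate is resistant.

Ciprofloxacin: 1 μg/mL is = 1 μg/mL → I
Levofloxacin 1 μg/mL: ≥ 1 μg/mL ⇒ R
Ertapenem (32 μg/mL) ≥ 32 μg/mL — R
Trimethoprim-sulfamethoxazole 8 μg/mL: ≤ 16 μg/mL — Susceptible
Ampicillin: 64 μg/mL is ≥ 16 μg/mL → R
Nitrofurantoin 0.25 μg/mL: ≤ 0.5 μg/mL → susceptible

levofloxacin, ertapenem, ampicillin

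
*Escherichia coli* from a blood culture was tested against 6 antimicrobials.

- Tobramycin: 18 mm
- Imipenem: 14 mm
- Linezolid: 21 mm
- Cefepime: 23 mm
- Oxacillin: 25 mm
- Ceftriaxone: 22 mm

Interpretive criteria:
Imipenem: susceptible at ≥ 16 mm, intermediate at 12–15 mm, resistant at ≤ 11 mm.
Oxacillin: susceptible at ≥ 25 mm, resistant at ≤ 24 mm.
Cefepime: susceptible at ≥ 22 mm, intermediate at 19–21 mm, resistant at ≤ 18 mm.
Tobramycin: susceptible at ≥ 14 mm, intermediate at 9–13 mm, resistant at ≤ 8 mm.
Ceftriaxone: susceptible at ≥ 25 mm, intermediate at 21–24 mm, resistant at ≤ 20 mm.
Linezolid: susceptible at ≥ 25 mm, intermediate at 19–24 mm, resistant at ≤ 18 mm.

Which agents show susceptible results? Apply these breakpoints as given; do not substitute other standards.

Tobramycin 18 mm: ≥ 14 mm → susceptible
Imipenem 14 mm: in 12–15 mm — Intermediate
Linezolid 21 mm: in 19–24 mm — I
Cefepime: 23 mm is ≥ 22 mm → S
Oxacillin: 25 mm is ≥ 25 mm → S
Ceftriaxone: 22 mm is in 21–24 mm — intermediate

tobramycin, cefepime, oxacillin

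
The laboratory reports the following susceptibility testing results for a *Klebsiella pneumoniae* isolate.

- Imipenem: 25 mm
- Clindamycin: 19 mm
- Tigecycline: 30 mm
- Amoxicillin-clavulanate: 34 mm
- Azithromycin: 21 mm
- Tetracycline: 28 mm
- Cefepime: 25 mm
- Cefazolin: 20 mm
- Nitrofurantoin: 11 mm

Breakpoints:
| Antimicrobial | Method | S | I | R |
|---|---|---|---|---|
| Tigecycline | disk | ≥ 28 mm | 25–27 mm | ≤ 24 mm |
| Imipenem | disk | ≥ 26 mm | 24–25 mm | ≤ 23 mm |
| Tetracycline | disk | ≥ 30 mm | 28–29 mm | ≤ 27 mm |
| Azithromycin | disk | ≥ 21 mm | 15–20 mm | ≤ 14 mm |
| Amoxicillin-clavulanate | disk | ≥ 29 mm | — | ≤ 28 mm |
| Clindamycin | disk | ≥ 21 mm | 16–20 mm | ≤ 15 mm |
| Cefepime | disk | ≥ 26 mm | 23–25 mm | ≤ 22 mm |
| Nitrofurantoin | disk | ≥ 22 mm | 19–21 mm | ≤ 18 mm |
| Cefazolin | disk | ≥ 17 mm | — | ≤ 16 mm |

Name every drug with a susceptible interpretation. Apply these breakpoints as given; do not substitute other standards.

tigecycline, amoxicillin-clavulanate, azithromycin, cefazolin

Imipenem (25 mm) in 24–25 mm — Intermediate
Clindamycin 19 mm: in 16–20 mm ⇒ intermediate
Tigecycline 30 mm: ≥ 28 mm — susceptible
Amoxicillin-clavulanate (34 mm) ≥ 29 mm → Susceptible
Azithromycin 21 mm: ≥ 21 mm — susceptible
Tetracycline: 28 mm is in 28–29 mm ⇒ I
Cefepime (25 mm) in 23–25 mm → intermediate
Cefazolin: 20 mm is ≥ 17 mm ⇒ susceptible
Nitrofurantoin (11 mm) ≤ 18 mm → resistant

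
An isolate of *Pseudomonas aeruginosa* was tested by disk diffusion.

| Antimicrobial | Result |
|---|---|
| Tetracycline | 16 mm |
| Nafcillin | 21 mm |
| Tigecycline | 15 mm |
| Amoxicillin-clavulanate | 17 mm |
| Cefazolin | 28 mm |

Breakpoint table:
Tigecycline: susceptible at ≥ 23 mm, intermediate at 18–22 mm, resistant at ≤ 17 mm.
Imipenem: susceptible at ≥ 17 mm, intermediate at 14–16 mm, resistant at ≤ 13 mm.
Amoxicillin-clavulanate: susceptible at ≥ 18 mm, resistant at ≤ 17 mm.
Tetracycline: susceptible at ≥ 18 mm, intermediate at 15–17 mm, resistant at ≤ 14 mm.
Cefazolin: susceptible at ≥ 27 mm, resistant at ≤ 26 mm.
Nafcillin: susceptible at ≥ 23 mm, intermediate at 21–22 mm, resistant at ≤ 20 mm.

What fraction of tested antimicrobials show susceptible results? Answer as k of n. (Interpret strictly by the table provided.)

1 of 5

Tetracycline 16 mm: in 15–17 mm — I
Nafcillin: 21 mm is in 21–22 mm — intermediate
Tigecycline: 15 mm is ≤ 17 mm → Resistant
Amoxicillin-clavulanate (17 mm) ≤ 17 mm ⇒ resistant
Cefazolin (28 mm) ≥ 27 mm — Susceptible
Susceptible: 1/5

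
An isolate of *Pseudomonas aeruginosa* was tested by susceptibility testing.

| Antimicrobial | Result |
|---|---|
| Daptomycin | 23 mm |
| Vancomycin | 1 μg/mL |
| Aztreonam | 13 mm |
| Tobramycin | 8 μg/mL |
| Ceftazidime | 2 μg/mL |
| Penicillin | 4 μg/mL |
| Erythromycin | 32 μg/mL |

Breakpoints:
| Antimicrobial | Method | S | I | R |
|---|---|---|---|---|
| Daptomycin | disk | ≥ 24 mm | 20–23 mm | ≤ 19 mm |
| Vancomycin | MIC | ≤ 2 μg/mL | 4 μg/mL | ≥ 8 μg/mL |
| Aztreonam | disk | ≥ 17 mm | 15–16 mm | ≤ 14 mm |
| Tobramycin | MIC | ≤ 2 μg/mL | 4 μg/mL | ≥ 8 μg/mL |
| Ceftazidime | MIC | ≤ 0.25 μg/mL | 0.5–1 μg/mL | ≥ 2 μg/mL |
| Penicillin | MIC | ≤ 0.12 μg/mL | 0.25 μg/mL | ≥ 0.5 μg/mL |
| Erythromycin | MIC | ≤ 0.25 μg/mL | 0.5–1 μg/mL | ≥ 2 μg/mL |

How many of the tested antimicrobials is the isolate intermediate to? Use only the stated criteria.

1

Daptomycin (23 mm) in 20–23 mm → Intermediate
Vancomycin 1 μg/mL: ≤ 2 μg/mL → Susceptible
Aztreonam: 13 mm is ≤ 14 mm ⇒ R
Tobramycin: 8 μg/mL is ≥ 8 μg/mL ⇒ R
Ceftazidime 2 μg/mL: ≥ 2 μg/mL ⇒ Resistant
Penicillin 4 μg/mL: ≥ 0.5 μg/mL — Resistant
Erythromycin: 32 μg/mL is ≥ 2 μg/mL ⇒ Resistant
Intermediate: 1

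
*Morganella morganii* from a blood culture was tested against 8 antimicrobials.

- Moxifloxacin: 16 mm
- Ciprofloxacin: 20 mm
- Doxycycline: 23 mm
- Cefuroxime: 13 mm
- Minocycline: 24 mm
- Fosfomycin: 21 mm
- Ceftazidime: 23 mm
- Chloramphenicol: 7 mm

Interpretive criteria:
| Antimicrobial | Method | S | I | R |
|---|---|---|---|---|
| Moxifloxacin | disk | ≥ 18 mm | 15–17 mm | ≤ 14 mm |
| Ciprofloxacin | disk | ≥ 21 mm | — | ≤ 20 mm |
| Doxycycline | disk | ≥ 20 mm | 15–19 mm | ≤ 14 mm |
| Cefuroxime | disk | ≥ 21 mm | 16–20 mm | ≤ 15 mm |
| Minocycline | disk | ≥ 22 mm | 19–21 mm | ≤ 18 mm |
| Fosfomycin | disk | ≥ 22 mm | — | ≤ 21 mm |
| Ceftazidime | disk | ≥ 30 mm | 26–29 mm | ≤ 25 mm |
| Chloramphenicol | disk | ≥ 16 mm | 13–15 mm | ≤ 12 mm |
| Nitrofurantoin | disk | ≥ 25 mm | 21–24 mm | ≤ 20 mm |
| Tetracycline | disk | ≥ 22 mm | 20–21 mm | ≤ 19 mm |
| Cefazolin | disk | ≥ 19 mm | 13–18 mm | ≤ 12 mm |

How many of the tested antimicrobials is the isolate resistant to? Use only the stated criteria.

5

Moxifloxacin: 16 mm is in 15–17 mm → I
Ciprofloxacin: 20 mm is ≤ 20 mm ⇒ resistant
Doxycycline 23 mm: ≥ 20 mm — Susceptible
Cefuroxime 13 mm: ≤ 15 mm → resistant
Minocycline (24 mm) ≥ 22 mm ⇒ S
Fosfomycin (21 mm) ≤ 21 mm → Resistant
Ceftazidime 23 mm: ≤ 25 mm — Resistant
Chloramphenicol 7 mm: ≤ 12 mm ⇒ resistant
Resistant: 5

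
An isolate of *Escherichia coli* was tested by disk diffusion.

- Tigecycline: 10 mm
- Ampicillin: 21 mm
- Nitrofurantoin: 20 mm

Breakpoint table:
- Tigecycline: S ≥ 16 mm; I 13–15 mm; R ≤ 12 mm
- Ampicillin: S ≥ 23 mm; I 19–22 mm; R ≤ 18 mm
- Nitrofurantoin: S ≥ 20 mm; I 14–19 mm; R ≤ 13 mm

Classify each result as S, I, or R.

Tigecycline (10 mm) ≤ 12 mm — resistant
Ampicillin (21 mm) in 19–22 mm → Intermediate
Nitrofurantoin (20 mm) ≥ 20 mm ⇒ susceptible

R, I, S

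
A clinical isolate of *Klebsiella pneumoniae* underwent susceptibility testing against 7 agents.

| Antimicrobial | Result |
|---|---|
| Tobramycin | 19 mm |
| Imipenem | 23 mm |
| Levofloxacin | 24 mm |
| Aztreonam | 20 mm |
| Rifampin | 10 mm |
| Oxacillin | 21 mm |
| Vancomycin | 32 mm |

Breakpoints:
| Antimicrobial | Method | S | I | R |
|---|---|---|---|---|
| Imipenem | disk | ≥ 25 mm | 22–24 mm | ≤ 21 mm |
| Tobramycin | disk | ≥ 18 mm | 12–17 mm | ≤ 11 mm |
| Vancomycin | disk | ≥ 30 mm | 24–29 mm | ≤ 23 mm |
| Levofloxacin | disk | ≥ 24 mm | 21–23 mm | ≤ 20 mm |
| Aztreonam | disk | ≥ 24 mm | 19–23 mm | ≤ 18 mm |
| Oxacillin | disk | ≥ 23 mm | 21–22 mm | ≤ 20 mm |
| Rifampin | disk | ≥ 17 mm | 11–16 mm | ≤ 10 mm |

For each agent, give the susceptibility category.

S, I, S, I, R, I, S

Tobramycin (19 mm) ≥ 18 mm — Susceptible
Imipenem (23 mm) in 22–24 mm — I
Levofloxacin 24 mm: ≥ 24 mm ⇒ susceptible
Aztreonam: 20 mm is in 19–23 mm ⇒ I
Rifampin: 10 mm is ≤ 10 mm ⇒ resistant
Oxacillin: 21 mm is in 21–22 mm — intermediate
Vancomycin: 32 mm is ≥ 30 mm — S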